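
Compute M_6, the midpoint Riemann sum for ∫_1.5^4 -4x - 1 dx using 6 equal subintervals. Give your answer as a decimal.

-30

Δx = (4 − 1.5)/6 = 5/12.
Midpoints: 41/24, 2.125, 61/24, 71/24, 3.375, 91/24.
f(41/24) = -47/6, f(2.125) = -9.5, f(61/24) = -67/6, f(71/24) = -77/6, f(3.375) = -14.5, f(91/24) = -97/6.
Sum = Δx · [f(41/24) + f(2.125) + f(61/24) + ...].
Sum = -30.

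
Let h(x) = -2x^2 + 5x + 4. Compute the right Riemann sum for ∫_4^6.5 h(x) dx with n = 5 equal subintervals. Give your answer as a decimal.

-75

Δx = (6.5 − 4)/5 = 0.5.
Right endpoints: 4.5, 5, 5.5, 6, 6.5.
h(4.5) = -14, h(5) = -21, h(5.5) = -29, h(6) = -38, h(6.5) = -48.
Sum = Δx · [h(4.5) + h(5) + h(5.5) + h(6) + h(6.5)].
Sum = -75.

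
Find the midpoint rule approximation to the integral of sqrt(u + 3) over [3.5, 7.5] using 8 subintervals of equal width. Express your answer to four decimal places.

11.6352

Δu = (7.5 − 3.5)/8 = 0.5.
Midpoints: 3.75, 4.25, 4.75, 5.25, 5.75, 6.25, 6.75, 7.25.
f(3.75) ≈ 2.5981, f(4.25) ≈ 2.6926, f(4.75) ≈ 2.7839, f(5.25) ≈ 2.8723, f(5.75) ≈ 2.9580, f(6.25) ≈ 3.0414, f(6.75) ≈ 3.1225, f(7.25) ≈ 3.2016.
Sum = Δu · [f(3.75) + f(4.25) + f(4.75) + ...].
Sum ≈ 11.6352.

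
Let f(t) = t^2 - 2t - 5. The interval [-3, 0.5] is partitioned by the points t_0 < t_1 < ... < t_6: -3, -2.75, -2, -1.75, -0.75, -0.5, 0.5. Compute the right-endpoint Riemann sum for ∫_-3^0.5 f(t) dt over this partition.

-4.96875

Subinterval widths: 0.25, 0.75, 0.25, 1, 0.25, 1.
Right endpoints: -2.75, -2, -1.75, -0.75, -0.5, 0.5.
f(-2.75) = 8.0625, f(-2) = 3, f(-1.75) = 1.5625, f(-0.75) = -2.9375, f(-0.5) = -3.75, f(0.5) = -5.75.
Sum = Σ Δt_i · f(t_i).
Sum = -4.96875.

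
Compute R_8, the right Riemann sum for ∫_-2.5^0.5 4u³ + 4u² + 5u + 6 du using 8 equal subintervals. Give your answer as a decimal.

-5.4375

Δu = (0.5 − (-2.5))/8 = 0.375.
Right endpoints: -2.125, -1.75, -1.375, -1, -0.625, -0.25, 0.125, 0.5.
f(-2.125) = -24.9453125, f(-1.75) = -11.9375, f(-1.375) = -3.7109375, f(-1) = 1, f(-0.625) = 3.4609375, f(-0.25) = 4.9375, f(0.125) = 6.6953125, f(0.5) = 10.
Sum = Δu · [f(-2.125) + f(-1.75) + f(-1.375) + ...].
Sum = -5.4375.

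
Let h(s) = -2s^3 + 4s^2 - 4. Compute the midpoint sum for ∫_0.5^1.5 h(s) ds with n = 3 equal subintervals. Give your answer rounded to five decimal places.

-2.14815

Δs = (1.5 − 0.5)/3 = 1/3.
Midpoints: 2/3, 1, 4/3.
h(2/3) = -76/27, h(1) = -2, h(4/3) = -44/27.
Sum = Δs · [h(2/3) + h(1) + h(4/3)].
Sum ≈ -2.14815.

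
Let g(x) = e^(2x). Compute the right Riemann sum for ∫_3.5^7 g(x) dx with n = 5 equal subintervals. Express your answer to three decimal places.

1116341.872

Δx = (7 − 3.5)/5 = 0.7.
Right endpoints: 4.2, 4.9, 5.6, 6.3, 7.
g(4.2) ≈ 4447.067, g(4.9) ≈ 18033.745, g(5.6) ≈ 73130.442, g(6.3) ≈ 296558.565, g(7) ≈ 1202604.284.
Sum = Δx · [g(4.2) + g(4.9) + g(5.6) + g(6.3) + g(7)].
Sum ≈ 1116341.872.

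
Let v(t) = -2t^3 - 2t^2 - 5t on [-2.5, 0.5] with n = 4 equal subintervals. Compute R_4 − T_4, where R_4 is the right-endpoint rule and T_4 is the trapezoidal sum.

-12.9375

R_4 = 12.1875.
T_4 = 25.125.
R_4 − T_4 = -12.9375.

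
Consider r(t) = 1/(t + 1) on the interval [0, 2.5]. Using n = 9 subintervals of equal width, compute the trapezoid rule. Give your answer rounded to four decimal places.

Δt = (2.5 − 0)/9 = 5/18.
r(0) = 1, r(5/18) = 18/23, r(5/9) = 9/14, r(5/6) = 6/11, r(10/9) = 9/19, r(25/18) = 18/43, r(5/3) = 0.375, r(35/18) = 18/53, r(20/9) = 9/29, r(2.5) = 2/7.
T_9 = (Δt/2)·[r(t_0) + 2r(t_1) + ... + 2r(t_{8}) + r(t_9)].
Sum ≈ 1.2586.

1.2586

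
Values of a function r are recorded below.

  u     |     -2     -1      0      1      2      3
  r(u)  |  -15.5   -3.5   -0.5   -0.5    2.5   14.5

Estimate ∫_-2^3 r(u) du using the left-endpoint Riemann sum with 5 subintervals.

Δu = 1.
Sum = 1·[(-15.5) + (-3.5) + (-0.5) + (-0.5) + 2.5] = -17.5.

-17.5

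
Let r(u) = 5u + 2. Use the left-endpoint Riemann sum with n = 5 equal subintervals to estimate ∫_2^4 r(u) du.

32

Δu = (4 − 2)/5 = 0.4.
Left endpoints: 2, 2.4, 2.8, 3.2, 3.6.
r(2) = 12, r(2.4) = 14, r(2.8) = 16, r(3.2) = 18, r(3.6) = 20.
Sum = Δu · [r(2) + r(2.4) + r(2.8) + r(3.2) + r(3.6)].
Sum = 32.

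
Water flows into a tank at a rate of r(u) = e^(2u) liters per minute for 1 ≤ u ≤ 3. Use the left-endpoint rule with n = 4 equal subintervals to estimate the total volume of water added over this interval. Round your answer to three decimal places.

Δu = (3 − 1)/4 = 0.5.
Left endpoints: 1, 1.5, 2, 2.5.
r(1) ≈ 7.389, r(1.5) ≈ 20.086, r(2) ≈ 54.598, r(2.5) ≈ 148.413.
Sum = Δu · [r(1) + r(1.5) + r(2) + r(2.5)].
Sum ≈ 115.243.

115.243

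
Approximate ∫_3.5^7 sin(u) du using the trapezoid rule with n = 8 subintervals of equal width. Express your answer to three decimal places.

Δu = (7 − 3.5)/8 = 0.4375.
f(3.5) ≈ -0.351, f(3.9375) ≈ -0.714, f(4.375) ≈ -0.944, f(4.8125) ≈ -0.995, f(5.25) ≈ -0.859, f(5.6875) ≈ -0.561, f(6.125) ≈ -0.158, f(6.5625) ≈ 0.276, f(7) ≈ 0.657.
T_8 = (Δu/2)·[f(u_0) + 2f(u_1) + ... + 2f(u_{7}) + f(u_8)].
Sum ≈ -1.663.

-1.663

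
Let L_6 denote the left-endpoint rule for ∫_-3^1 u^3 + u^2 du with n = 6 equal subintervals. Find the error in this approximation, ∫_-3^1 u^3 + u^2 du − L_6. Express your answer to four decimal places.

Exact integral: ∫_-3^1 f(u) du ≈ -10.666667.
L_6 ≈ -17.925926.
Error ≈ -10.666667 − (-17.925926) ≈ 7.2593.

7.2593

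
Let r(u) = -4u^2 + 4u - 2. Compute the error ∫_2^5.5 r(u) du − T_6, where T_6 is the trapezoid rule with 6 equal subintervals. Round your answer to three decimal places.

0.794

Exact integral: ∫_2^5.5 r(u) du ≈ -165.66667.
T_6 ≈ -166.46065.
Error ≈ -165.66667 − (-166.46065) ≈ 0.794.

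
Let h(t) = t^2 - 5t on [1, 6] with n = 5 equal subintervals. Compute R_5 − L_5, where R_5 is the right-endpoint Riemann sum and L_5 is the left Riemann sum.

10

R_5 = -10.
L_5 = -20.
R_5 − L_5 = 10.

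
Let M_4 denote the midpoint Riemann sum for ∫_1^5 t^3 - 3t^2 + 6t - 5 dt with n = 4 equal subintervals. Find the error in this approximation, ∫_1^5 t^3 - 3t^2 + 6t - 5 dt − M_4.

Exact integral: ∫_1^5 f(t) dt = 84.
M_4 = 82.
Error = 84 − 82 = 2.

2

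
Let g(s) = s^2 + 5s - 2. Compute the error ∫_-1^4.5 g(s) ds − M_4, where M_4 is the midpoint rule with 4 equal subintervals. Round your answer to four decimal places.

Exact integral: ∫_-1^4.5 g(s) ds ≈ 67.833333.
M_4 ≈ 66.966797.
Error ≈ 67.833333 − 66.966797 ≈ 0.8665.

0.8665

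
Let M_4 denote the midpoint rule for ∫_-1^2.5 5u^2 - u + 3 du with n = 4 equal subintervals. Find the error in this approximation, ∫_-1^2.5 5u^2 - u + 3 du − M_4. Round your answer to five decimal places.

Exact integral: ∫_-1^2.5 f(u) du ≈ 35.5833333.
M_4 ≈ 34.4667969.
Error ≈ 35.5833333 − 34.4667969 ≈ 1.11654.

1.11654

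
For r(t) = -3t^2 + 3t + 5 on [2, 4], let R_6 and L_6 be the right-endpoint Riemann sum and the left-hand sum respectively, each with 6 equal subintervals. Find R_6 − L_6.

-10

R_6 ≈ -33.11111.
L_6 ≈ -23.11111.
R_6 − L_6 = -10.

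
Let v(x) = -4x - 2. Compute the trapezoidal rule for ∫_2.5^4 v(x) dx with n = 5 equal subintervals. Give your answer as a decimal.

-22.5

Δx = (4 − 2.5)/5 = 0.3.
v(2.5) = -12, v(2.8) = -13.2, v(3.1) = -14.4, v(3.4) = -15.6, v(3.7) = -16.8, v(4) = -18.
T_5 = (Δx/2)·[v(x_0) + 2v(x_1) + ... + 2v(x_{4}) + v(x_5)].
Sum = -22.5.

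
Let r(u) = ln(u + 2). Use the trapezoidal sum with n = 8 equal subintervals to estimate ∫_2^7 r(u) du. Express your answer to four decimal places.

9.2253

Δu = (7 − 2)/8 = 0.625.
r(2) ≈ 1.3863, r(2.625) ≈ 1.5315, r(3.25) ≈ 1.6582, r(3.875) ≈ 1.7707, r(4.5) ≈ 1.8718, r(5.125) ≈ 1.9636, r(5.75) ≈ 2.0477, r(6.375) ≈ 2.1253, r(7) ≈ 2.1972.
T_8 = (Δu/2)·[r(u_0) + 2r(u_1) + ... + 2r(u_{7}) + r(u_8)].
Sum ≈ 9.2253.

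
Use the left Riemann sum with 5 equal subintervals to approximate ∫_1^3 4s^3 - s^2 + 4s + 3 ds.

Δs = (3 − 1)/5 = 0.4.
Left endpoints: 1, 1.4, 1.8, 2.2, 2.6.
f(1) = 10, f(1.4) = 17.616, f(1.8) = 30.288, f(2.2) = 49.552, f(2.6) = 76.944.
Sum = Δs · [f(1) + f(1.4) + f(1.8) + f(2.2) + f(2.6)].
Sum = 73.76.

73.76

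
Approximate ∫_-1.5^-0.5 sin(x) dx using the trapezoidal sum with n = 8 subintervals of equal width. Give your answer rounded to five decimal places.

-0.80579

Δx = (-0.5 − (-1.5))/8 = 0.125.
f(-1.5) ≈ -0.99749, f(-1.375) ≈ -0.98089, f(-1.25) ≈ -0.94898, f(-1.125) ≈ -0.90227, f(-1) ≈ -0.84147, f(-0.875) ≈ -0.76754, f(-0.75) ≈ -0.68164, f(-0.625) ≈ -0.58510, f(-0.5) ≈ -0.47943.
T_8 = (Δx/2)·[f(x_0) + 2f(x_1) + ... + 2f(x_{7}) + f(x_8)].
Sum ≈ -0.80579.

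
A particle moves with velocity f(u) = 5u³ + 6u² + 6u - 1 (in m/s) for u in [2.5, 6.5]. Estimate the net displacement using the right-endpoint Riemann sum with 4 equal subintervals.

3621

Δu = (6.5 − 2.5)/4 = 1.
Right endpoints: 3.5, 4.5, 5.5, 6.5.
f(3.5) = 307.875, f(4.5) = 603.125, f(5.5) = 1045.375, f(6.5) = 1664.625.
Sum = Δu · [f(3.5) + f(4.5) + f(5.5) + f(6.5)].
Sum = 3621.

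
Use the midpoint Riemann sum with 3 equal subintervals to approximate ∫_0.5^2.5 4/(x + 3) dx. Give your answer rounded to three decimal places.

Δx = (2.5 − 0.5)/3 = 2/3.
Midpoints: 5/6, 1.5, 13/6.
f(5/6) = 24/23, f(1.5) = 8/9, f(13/6) = 24/31.
Sum = Δx · [f(5/6) + f(1.5) + f(13/6)].
Sum ≈ 1.804.

1.804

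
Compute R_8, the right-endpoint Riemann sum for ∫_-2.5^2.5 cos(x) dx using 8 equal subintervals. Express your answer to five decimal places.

1.15773

Δx = (2.5 − (-2.5))/8 = 0.625.
Right endpoints: -1.875, -1.25, -0.625, 0, 0.625, 1.25, 1.875, 2.5.
f(-1.875) ≈ -0.29953, f(-1.25) ≈ 0.31532, f(-0.625) ≈ 0.81096, f(0) ≈ 1.00000, f(0.625) ≈ 0.81096, f(1.25) ≈ 0.31532, f(1.875) ≈ -0.29953, f(2.5) ≈ -0.80114.
Sum = Δx · [f(-1.875) + f(-1.25) + f(-0.625) + ...].
Sum ≈ 1.15773.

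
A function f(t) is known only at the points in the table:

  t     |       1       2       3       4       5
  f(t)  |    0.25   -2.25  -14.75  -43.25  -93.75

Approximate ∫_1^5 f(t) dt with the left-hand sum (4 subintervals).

-60

Δt = 1.
Sum = 1·[0.25 + (-2.25) + (-14.75) + (-43.25)] = -60.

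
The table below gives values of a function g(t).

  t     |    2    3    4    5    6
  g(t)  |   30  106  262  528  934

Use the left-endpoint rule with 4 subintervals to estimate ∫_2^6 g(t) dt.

Δt = 1.
Sum = 1·[30 + 106 + 262 + 528] = 926.

926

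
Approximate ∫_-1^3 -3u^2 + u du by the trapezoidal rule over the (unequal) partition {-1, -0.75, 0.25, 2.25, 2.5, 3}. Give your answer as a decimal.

-28.578125

Subinterval widths: 0.25, 1, 2, 0.25, 0.5.
f(-1) = -4, f(-0.75) = -2.4375, f(0.25) = 0.0625, f(2.25) = -12.9375, f(2.5) = -16.25, f(3) = -24.
On each subinterval the trapezoid contributes (Δu_i/2)·[f(u_{i-1}) + f(u_i)].
Sum = -28.578125.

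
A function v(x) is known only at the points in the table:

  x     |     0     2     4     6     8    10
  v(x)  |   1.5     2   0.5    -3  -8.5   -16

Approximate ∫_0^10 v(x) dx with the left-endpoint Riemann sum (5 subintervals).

Δx = 2.
Sum = 2·[1.5 + 2 + 0.5 + (-3) + (-8.5)] = -15.

-15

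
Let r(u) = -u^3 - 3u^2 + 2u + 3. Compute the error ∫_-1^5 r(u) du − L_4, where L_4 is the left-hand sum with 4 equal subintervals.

-119.25

Exact integral: ∫_-1^5 r(u) du = -240.
L_4 = -120.75.
Error = -240 − (-120.75) = -119.25.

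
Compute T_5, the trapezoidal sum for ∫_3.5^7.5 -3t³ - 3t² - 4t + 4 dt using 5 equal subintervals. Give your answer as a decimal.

Δt = (7.5 − 3.5)/5 = 0.8.
f(3.5) = -175.375, f(4.3) = -307.191, f(5.1) = -492.383, f(5.9) = -740.167, f(6.7) = -1059.759, f(7.5) = -1460.375.
T_5 = (Δt/2)·[f(t_0) + 2f(t_1) + ... + 2f(t_{4}) + f(t_5)].
Sum = -2733.9.

-2733.9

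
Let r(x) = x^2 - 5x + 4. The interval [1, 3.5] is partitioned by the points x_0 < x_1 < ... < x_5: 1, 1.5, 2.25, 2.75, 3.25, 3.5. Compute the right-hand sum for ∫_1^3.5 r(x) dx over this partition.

Subinterval widths: 0.5, 0.75, 0.5, 0.5, 0.25.
Right endpoints: 1.5, 2.25, 2.75, 3.25, 3.5.
r(1.5) = -1.25, r(2.25) = -2.1875, r(2.75) = -2.1875, r(3.25) = -1.6875, r(3.5) = -1.25.
Sum = Σ Δx_i · r(x_i).
Sum = -4.515625.

-4.515625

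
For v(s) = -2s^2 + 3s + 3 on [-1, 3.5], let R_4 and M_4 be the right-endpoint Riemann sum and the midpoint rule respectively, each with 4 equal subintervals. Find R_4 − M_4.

R_4 = -5.8359375.
M_4 = 2.07421875.
R_4 − M_4 = -7.91015625.

-7.91015625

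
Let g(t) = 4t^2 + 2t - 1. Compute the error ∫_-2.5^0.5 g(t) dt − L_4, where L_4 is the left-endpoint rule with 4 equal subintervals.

Exact integral: ∫_-2.5^0.5 g(t) dt = 12.
L_4 = 19.875.
Error = 12 − 19.875 = -7.875.

-7.875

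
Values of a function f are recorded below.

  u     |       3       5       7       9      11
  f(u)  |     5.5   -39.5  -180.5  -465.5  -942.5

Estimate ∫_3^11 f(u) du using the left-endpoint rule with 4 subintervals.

-1360

Δu = 2.
Sum = 2·[5.5 + (-39.5) + (-180.5) + (-465.5)] = -1360.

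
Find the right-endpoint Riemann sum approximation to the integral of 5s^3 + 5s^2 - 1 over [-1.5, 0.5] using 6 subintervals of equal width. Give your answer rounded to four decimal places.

Δs = (0.5 − (-1.5))/6 = 1/3.
Right endpoints: -7/6, -5/6, -0.5, -1/6, 1/6, 0.5.
f(-7/6) = -461/216, f(-5/6) = -91/216, f(-0.5) = -0.375, f(-1/6) = -191/216, f(1/6) = -181/216, f(0.5) = 0.875.
Sum = Δs · [f(-7/6) + f(-5/6) + f(-0.5) + ...].
Sum ≈ -1.2593.

-1.2593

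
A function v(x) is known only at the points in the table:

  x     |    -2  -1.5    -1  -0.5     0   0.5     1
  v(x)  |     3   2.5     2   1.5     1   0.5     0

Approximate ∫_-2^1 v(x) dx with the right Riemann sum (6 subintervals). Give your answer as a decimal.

3.75

Δx = 0.5.
Sum = 0.5·[2.5 + 2 + 1.5 + 1 + 0.5 + 0] = 3.75.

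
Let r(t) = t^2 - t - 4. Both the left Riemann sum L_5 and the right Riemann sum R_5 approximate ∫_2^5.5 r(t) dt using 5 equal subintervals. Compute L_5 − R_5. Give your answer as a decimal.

L_5 = 17.99.
R_5 = 33.915.
L_5 − R_5 = -15.925.

-15.925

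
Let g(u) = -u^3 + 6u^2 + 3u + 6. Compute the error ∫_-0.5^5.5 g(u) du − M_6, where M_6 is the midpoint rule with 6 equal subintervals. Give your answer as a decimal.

-0.75

Exact integral: ∫_-0.5^5.5 g(u) du = 185.25.
M_6 = 186.
Error = 185.25 − 186 = -0.75.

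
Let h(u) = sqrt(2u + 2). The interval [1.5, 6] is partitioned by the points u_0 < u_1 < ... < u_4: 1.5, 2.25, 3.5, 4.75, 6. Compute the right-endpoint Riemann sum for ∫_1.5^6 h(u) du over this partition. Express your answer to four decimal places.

Subinterval widths: 0.75, 1.25, 1.25, 1.25.
Right endpoints: 2.25, 3.5, 4.75, 6.
h(2.25) ≈ 2.5495, h(3.5) ≈ 3.0000, h(4.75) ≈ 3.3912, h(6) ≈ 3.7417.
Sum = Σ Δu_i · h(u_i).
Sum ≈ 14.5782.

14.5782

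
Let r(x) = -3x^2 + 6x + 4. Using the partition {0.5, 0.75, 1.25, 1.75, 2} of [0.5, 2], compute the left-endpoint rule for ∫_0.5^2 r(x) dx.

9.703125

Subinterval widths: 0.25, 0.5, 0.5, 0.25.
Left endpoints: 0.5, 0.75, 1.25, 1.75.
r(0.5) = 6.25, r(0.75) = 6.8125, r(1.25) = 6.8125, r(1.75) = 5.3125.
Sum = Σ Δx_i · r(x_i).
Sum = 9.703125.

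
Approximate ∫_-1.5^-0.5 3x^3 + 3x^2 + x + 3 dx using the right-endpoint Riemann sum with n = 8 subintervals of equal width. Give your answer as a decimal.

1.78125

Δx = (-0.5 − (-1.5))/8 = 0.125.
Right endpoints: -1.375, -1.25, -1.125, -1, -0.875, -0.75, -0.625, -0.5.
f(-1.375) = -257/512, f(-1.25) = 0.578125, f(-1.125) = 717/512, f(-1) = 2, f(-0.875) = 1235/512, f(-0.75) = 2.671875, f(-0.625) = 1441/512, f(-0.5) = 2.875.
Sum = Δx · [f(-1.375) + f(-1.25) + f(-1.125) + ...].
Sum = 1.78125.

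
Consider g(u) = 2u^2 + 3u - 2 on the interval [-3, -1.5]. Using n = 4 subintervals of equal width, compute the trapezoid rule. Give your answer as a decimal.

2.6953125

Δu = (-1.5 − (-3))/4 = 0.375.
g(-3) = 7, g(-2.625) = 3.90625, g(-2.25) = 1.375, g(-1.875) = -0.59375, g(-1.5) = -2.
T_4 = (Δu/2)·[g(u_0) + 2g(u_1) + 2g(u_2) + 2g(u_3) + g(u_4)].
Sum = 2.6953125.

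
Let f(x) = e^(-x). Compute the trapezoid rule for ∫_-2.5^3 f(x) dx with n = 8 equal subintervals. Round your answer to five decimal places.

12.60687

Δx = (3 − (-2.5))/8 = 0.6875.
f(-2.5) ≈ 12.18249, f(-1.8125) ≈ 6.12574, f(-1.125) ≈ 3.08022, f(-0.4375) ≈ 1.54883, f(0.25) ≈ 0.77880, f(0.9375) ≈ 0.39161, f(1.625) ≈ 0.19691, f(2.3125) ≈ 0.09901, f(3) ≈ 0.04979.
T_8 = (Δx/2)·[f(x_0) + 2f(x_1) + ... + 2f(x_{7}) + f(x_8)].
Sum ≈ 12.60687.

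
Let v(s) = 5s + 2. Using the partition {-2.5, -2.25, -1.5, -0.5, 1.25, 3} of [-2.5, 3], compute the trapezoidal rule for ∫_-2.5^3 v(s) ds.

17.875

Subinterval widths: 0.25, 0.75, 1, 1.75, 1.75.
v(-2.5) = -10.5, v(-2.25) = -9.25, v(-1.5) = -5.5, v(-0.5) = -0.5, v(1.25) = 8.25, v(3) = 17.
On each subinterval the trapezoid contributes (Δs_i/2)·[v(s_{i-1}) + v(s_i)].
Sum = 17.875.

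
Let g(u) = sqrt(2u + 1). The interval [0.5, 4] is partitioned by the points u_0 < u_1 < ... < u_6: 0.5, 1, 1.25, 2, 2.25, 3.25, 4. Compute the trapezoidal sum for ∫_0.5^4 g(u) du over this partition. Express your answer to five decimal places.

8.04356

Subinterval widths: 0.5, 0.25, 0.75, 0.25, 1, 0.75.
g(0.5) ≈ 1.41421, g(1) ≈ 1.73205, g(1.25) ≈ 1.87083, g(2) ≈ 2.23607, g(2.25) ≈ 2.34521, g(3.25) ≈ 2.73861, g(4) ≈ 3.00000.
On each subinterval the trapezoid contributes (Δu_i/2)·[g(u_{i-1}) + g(u_i)].
Sum ≈ 8.04356.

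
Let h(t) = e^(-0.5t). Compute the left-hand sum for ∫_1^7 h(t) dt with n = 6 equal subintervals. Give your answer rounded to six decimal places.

1.464748

Δt = (7 − 1)/6 = 1.
Left endpoints: 1, 2, 3, 4, 5, 6.
h(1) ≈ 0.606531, h(2) ≈ 0.367879, h(3) ≈ 0.223130, h(4) ≈ 0.135335, h(5) ≈ 0.082085, h(6) ≈ 0.049787.
Sum = Δt · [h(1) + h(2) + h(3) + ...].
Sum ≈ 1.464748.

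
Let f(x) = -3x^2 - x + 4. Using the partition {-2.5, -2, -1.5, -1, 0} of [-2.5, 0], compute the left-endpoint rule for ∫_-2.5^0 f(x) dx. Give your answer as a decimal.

Subinterval widths: 0.5, 0.5, 0.5, 1.
Left endpoints: -2.5, -2, -1.5, -1.
f(-2.5) = -12.25, f(-2) = -6, f(-1.5) = -1.25, f(-1) = 2.
Sum = Σ Δx_i · f(x_i).
Sum = -7.75.

-7.75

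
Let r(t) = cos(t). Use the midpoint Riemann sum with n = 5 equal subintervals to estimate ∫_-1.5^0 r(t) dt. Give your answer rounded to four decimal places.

Δt = (0 − (-1.5))/5 = 0.3.
Midpoints: -1.35, -1.05, -0.75, -0.45, -0.15.
r(-1.35) ≈ 0.2190, r(-1.05) ≈ 0.4976, r(-0.75) ≈ 0.7317, r(-0.45) ≈ 0.9004, r(-0.15) ≈ 0.9888.
Sum = Δt · [r(-1.35) + r(-1.05) + r(-0.75) + r(-0.45) + r(-0.15)].
Sum ≈ 1.0012.

1.0012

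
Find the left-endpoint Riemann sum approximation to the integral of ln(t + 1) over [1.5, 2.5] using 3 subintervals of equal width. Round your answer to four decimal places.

Δt = (2.5 − 1.5)/3 = 1/3.
Left endpoints: 1.5, 11/6, 13/6.
f(1.5) ≈ 0.9163, f(11/6) ≈ 1.0415, f(13/6) ≈ 1.1527.
Sum = Δt · [f(1.5) + f(11/6) + f(13/6)].
Sum ≈ 1.0368.

1.0368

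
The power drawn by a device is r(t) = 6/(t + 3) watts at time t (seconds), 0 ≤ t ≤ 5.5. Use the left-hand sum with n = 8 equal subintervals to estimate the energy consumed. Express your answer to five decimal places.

Δt = (5.5 − 0)/8 = 0.6875.
Left endpoints: 0, 0.6875, 1.375, 2.0625, 2.75, 3.4375, 4.125, 4.8125.
r(0) = 2, r(0.6875) = 96/59, r(1.375) = 48/35, r(2.0625) = 32/27, r(2.75) = 24/23, r(3.4375) = 96/103, r(4.125) = 16/19, r(4.8125) = 0.768.
Sum = Δt · [r(0) + r(0.6875) + r(1.375) + ...].
Sum ≈ 6.71643.

6.71643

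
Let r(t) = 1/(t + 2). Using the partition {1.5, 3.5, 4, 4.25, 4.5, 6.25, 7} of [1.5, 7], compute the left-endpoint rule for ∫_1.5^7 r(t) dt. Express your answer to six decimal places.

Subinterval widths: 2, 0.5, 0.25, 0.25, 1.75, 0.75.
Left endpoints: 1.5, 3.5, 4, 4.25, 4.5, 6.25.
r(1.5) = 2/7, r(3.5) = 2/11, r(4) = 1/6, r(4.25) = 0.16, r(4.5) = 2/13, r(6.25) = 4/33.
Sum = Σ Δt_i · r(t_i).
Sum ≈ 1.104144.

1.104144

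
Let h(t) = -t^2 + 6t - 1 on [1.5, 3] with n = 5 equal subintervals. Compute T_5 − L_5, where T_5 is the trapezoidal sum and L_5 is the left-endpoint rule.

T_5 = 10.8525.
L_5 = 10.515.
T_5 − L_5 = 0.3375.

0.3375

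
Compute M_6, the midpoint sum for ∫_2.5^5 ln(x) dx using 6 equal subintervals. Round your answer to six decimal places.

3.257905

Δx = (5 − 2.5)/6 = 5/12.
Midpoints: 65/24, 3.125, 85/24, 95/24, 4.375, 115/24.
f(65/24) ≈ 0.996333, f(3.125) ≈ 1.139434, f(85/24) ≈ 1.264597, f(95/24) ≈ 1.375823, f(4.375) ≈ 1.475907, f(115/24) ≈ 1.566878.
Sum = Δx · [f(65/24) + f(3.125) + f(85/24) + ...].
Sum ≈ 3.257905.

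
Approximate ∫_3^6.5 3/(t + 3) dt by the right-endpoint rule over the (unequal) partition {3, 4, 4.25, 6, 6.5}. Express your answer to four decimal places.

1.2732

Subinterval widths: 1, 0.25, 1.75, 0.5.
Right endpoints: 4, 4.25, 6, 6.5.
f(4) = 3/7, f(4.25) = 12/29, f(6) = 1/3, f(6.5) = 6/19.
Sum = Σ Δt_i · f(t_i).
Sum ≈ 1.2732.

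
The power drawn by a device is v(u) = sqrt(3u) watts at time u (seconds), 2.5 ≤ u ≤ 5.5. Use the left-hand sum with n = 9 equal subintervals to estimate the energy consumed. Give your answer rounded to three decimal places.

10.107

Δu = (5.5 − 2.5)/9 = 1/3.
Left endpoints: 2.5, 17/6, 19/6, 3.5, 23/6, 25/6, 4.5, 29/6, 31/6.
v(2.5) ≈ 2.739, v(17/6) ≈ 2.915, v(19/6) ≈ 3.082, v(3.5) ≈ 3.240, v(23/6) ≈ 3.391, v(25/6) ≈ 3.536, v(4.5) ≈ 3.674, v(29/6) ≈ 3.808, v(31/6) ≈ 3.937.
Sum = Δu · [v(2.5) + v(17/6) + v(19/6) + ...].
Sum ≈ 10.107.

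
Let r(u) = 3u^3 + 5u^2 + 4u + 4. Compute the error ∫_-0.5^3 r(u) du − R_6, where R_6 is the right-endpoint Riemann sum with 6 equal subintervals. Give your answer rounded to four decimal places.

Exact integral: ∫_-0.5^3 r(u) du ≈ 137.411458.
R_6 ≈ 181.215133.
Error ≈ 137.411458 − 181.215133 ≈ -43.8037.

-43.8037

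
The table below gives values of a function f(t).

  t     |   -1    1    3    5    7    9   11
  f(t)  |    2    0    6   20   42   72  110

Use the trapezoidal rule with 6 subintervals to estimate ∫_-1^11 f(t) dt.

Δt = 2.
T_6 = (2/2)·[2 + 2·0 + 2·6 + 2·20 + 2·42 + 2·72 + 110] = 392.

392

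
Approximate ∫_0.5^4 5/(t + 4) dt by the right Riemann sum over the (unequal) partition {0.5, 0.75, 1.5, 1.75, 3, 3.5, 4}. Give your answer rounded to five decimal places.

Subinterval widths: 0.25, 0.75, 0.25, 1.25, 0.5, 0.5.
Right endpoints: 0.75, 1.5, 1.75, 3, 3.5, 4.
f(0.75) = 20/19, f(1.5) = 10/11, f(1.75) = 20/23, f(3) = 5/7, f(3.5) = 2/3, f(4) = 0.625.
Sum = Σ Δt_i · f(t_i).
Sum ≈ 2.70106.

2.70106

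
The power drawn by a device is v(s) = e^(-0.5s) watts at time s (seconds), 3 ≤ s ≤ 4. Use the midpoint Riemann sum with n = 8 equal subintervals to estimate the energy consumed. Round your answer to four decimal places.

Δs = (4 − 3)/8 = 0.125.
Midpoints: 3.0625, 3.1875, 3.3125, 3.4375, 3.5625, 3.6875, 3.8125, 3.9375.
v(3.0625) ≈ 0.2163, v(3.1875) ≈ 0.2032, v(3.3125) ≈ 0.1909, v(3.4375) ≈ 0.1793, v(3.5625) ≈ 0.1684, v(3.6875) ≈ 0.1582, v(3.8125) ≈ 0.1486, v(3.9375) ≈ 0.1396.
Sum = Δs · [v(3.0625) + v(3.1875) + v(3.3125) + ...].
Sum ≈ 0.1756.

0.1756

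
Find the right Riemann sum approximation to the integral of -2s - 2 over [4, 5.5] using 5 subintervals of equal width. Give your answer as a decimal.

-17.7

Δs = (5.5 − 4)/5 = 0.3.
Right endpoints: 4.3, 4.6, 4.9, 5.2, 5.5.
f(4.3) = -10.6, f(4.6) = -11.2, f(4.9) = -11.8, f(5.2) = -12.4, f(5.5) = -13.
Sum = Δs · [f(4.3) + f(4.6) + f(4.9) + f(5.2) + f(5.5)].
Sum = -17.7.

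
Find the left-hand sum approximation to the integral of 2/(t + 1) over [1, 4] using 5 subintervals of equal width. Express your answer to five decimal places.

Δt = (4 − 1)/5 = 0.6.
Left endpoints: 1, 1.6, 2.2, 2.8, 3.4.
f(1) = 1, f(1.6) = 10/13, f(2.2) = 0.625, f(2.8) = 10/19, f(3.4) = 5/11.
Sum = Δt · [f(1) + f(1.6) + f(2.2) + f(2.8) + f(3.4)].
Sum ≈ 2.02506.

2.02506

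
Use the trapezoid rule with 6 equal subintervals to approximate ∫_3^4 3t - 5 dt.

Δt = (4 − 3)/6 = 1/6.
f(3) = 4, f(19/6) = 4.5, f(10/3) = 5, f(3.5) = 5.5, f(11/3) = 6, f(23/6) = 6.5, f(4) = 7.
T_6 = (Δt/2)·[f(t_0) + 2f(t_1) + ... + 2f(t_{5}) + f(t_6)].
Sum = 5.5.

5.5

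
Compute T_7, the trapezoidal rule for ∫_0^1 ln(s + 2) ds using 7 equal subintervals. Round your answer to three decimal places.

0.909

Δs = (1 − 0)/7 = 1/7.
f(0) ≈ 0.693, f(1/7) ≈ 0.762, f(2/7) ≈ 0.827, f(3/7) ≈ 0.887, f(4/7) ≈ 0.944, f(5/7) ≈ 0.999, f(6/7) ≈ 1.050, f(1) ≈ 1.099.
T_7 = (Δs/2)·[f(s_0) + 2f(s_1) + ... + 2f(s_{6}) + f(s_7)].
Sum ≈ 0.909.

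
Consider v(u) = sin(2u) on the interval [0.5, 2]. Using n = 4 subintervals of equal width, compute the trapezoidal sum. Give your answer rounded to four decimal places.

Δu = (2 − 0.5)/4 = 0.375.
v(0.5) ≈ 0.8415, v(0.875) ≈ 0.9840, v(1.25) ≈ 0.5985, v(1.625) ≈ -0.1082, v(2) ≈ -0.7568.
T_4 = (Δu/2)·[v(u_0) + 2v(u_1) + 2v(u_2) + 2v(u_3) + v(u_4)].
Sum ≈ 0.5687.

0.5687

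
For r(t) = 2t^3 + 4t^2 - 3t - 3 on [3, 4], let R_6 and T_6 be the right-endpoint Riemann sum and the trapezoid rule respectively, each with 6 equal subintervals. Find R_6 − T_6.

8.25

R_6 ≈ 131.6990741.
T_6 ≈ 123.4490741.
R_6 − T_6 = 8.25.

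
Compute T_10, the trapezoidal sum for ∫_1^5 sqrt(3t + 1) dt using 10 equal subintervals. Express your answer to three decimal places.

12.439

Δt = (5 − 1)/10 = 0.4.
f(1) ≈ 2.000, f(1.4) ≈ 2.280, f(1.8) ≈ 2.530, f(2.2) ≈ 2.757, f(2.6) ≈ 2.966, f(3) ≈ 3.162, f(3.4) ≈ 3.347, f(3.8) ≈ 3.521, f(4.2) ≈ 3.688, f(4.6) ≈ 3.847, f(5) ≈ 4.000.
T_10 = (Δt/2)·[f(t_0) + 2f(t_1) + ... + 2f(t_{9}) + f(t_10)].
Sum ≈ 12.439.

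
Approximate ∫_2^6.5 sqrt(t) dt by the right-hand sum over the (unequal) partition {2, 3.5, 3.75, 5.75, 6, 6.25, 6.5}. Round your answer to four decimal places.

9.9609

Subinterval widths: 1.5, 0.25, 2, 0.25, 0.25, 0.25.
Right endpoints: 3.5, 3.75, 5.75, 6, 6.25, 6.5.
f(3.5) ≈ 1.8708, f(3.75) ≈ 1.9365, f(5.75) ≈ 2.3979, f(6) ≈ 2.4495, f(6.25) ≈ 2.5000, f(6.5) ≈ 2.5495.
Sum = Σ Δt_i · f(t_i).
Sum ≈ 9.9609.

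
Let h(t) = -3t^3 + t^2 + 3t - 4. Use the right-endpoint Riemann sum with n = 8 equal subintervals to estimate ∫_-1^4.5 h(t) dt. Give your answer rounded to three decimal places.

-358.319

Δt = (4.5 − (-1))/8 = 0.6875.
Right endpoints: -0.3125, 0.375, 1.0625, 1.75, 2.4375, 3.125, 3.8125, 4.5.
h(-0.3125) = -19449/4096, h(0.375) = -1481/512, h(1.0625) = -13443/4096, h(1.75) = -11.765625, h(2.4375) = -140053/4096, h(3.125) = -39123/512, h(3.8125) = -590943/4096, h(4.5) = -243.625.
Sum = Δt · [h(-0.3125) + h(0.375) + h(1.0625) + ...].
Sum ≈ -358.319.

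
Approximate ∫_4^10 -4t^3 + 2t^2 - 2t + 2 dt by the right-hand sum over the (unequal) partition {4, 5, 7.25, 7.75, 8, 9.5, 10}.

-11848.453125

Subinterval widths: 1, 2.25, 0.5, 0.25, 1.5, 0.5.
Right endpoints: 5, 7.25, 7.75, 8, 9.5, 10.
f(5) = -458, f(7.25) = -1431.6875, f(7.75) = -1755.3125, f(8) = -1934, f(9.5) = -3266, f(10) = -3818.
Sum = Σ Δt_i · f(t_i).
Sum = -11848.453125.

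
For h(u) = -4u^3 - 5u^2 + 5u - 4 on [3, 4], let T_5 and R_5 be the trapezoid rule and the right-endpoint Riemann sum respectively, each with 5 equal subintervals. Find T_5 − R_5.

17.8

T_5 = -223.48.
R_5 = -241.28.
T_5 − R_5 = 17.8.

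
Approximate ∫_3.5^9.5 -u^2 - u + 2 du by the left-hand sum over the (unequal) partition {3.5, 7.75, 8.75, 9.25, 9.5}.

-189.109375

Subinterval widths: 4.25, 1, 0.5, 0.25.
Left endpoints: 3.5, 7.75, 8.75, 9.25.
f(3.5) = -13.75, f(7.75) = -65.8125, f(8.75) = -83.3125, f(9.25) = -92.8125.
Sum = Σ Δu_i · f(u_i).
Sum = -189.109375.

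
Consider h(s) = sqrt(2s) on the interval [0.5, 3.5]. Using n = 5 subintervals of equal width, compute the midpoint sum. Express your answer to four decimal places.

Δs = (3.5 − 0.5)/5 = 0.6.
Midpoints: 0.8, 1.4, 2, 2.6, 3.2.
h(0.8) ≈ 1.2649, h(1.4) ≈ 1.6733, h(2) ≈ 2.0000, h(2.6) ≈ 2.2804, h(3.2) ≈ 2.5298.
Sum = Δs · [h(0.8) + h(1.4) + h(2) + h(2.6) + h(3.2)].
Sum ≈ 5.8490.

5.8490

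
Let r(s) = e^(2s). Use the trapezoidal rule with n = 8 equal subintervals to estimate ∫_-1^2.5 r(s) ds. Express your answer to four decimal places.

78.8098

Δs = (2.5 − (-1))/8 = 0.4375.
r(-1) ≈ 0.1353, r(-0.5625) ≈ 0.3247, r(-0.125) ≈ 0.7788, r(0.3125) ≈ 1.8682, r(0.75) ≈ 4.4817, r(1.1875) ≈ 10.7510, r(1.625) ≈ 25.7903, r(2.0625) ≈ 61.8678, r(2.5) ≈ 148.4132.
T_8 = (Δs/2)·[r(s_0) + 2r(s_1) + ... + 2r(s_{7}) + r(s_8)].
Sum ≈ 78.8098.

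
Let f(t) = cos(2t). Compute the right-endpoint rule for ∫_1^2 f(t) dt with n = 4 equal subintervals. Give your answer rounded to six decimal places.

Δt = (2 − 1)/4 = 0.25.
Right endpoints: 1.25, 1.5, 1.75, 2.
f(1.25) ≈ -0.801144, f(1.5) ≈ -0.989992, f(1.75) ≈ -0.936457, f(2) ≈ -0.653644.
Sum = Δt · [f(1.25) + f(1.5) + f(1.75) + f(2)].
Sum ≈ -0.845309.

-0.845309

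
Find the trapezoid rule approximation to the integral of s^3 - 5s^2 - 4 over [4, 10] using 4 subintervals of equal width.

Δs = (10 − 4)/4 = 1.5.
f(4) = -20, f(5.5) = 11.125, f(7) = 94, f(8.5) = 248.875, f(10) = 496.
T_4 = (Δs/2)·[f(s_0) + 2f(s_1) + 2f(s_2) + 2f(s_3) + f(s_4)].
Sum = 888.

888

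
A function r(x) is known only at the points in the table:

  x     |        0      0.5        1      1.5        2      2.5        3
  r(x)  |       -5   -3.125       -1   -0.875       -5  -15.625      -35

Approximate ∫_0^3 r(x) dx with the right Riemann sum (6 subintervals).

-30.3125

Δx = 0.5.
Sum = 0.5·[(-3.125) + (-1) + (-0.875) + (-5) + (-15.625) + (-35)] = -30.3125.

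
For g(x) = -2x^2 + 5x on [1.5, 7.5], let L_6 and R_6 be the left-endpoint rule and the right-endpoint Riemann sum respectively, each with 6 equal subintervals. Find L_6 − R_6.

L_6 = -107.
R_6 = -185.
L_6 − R_6 = 78.

78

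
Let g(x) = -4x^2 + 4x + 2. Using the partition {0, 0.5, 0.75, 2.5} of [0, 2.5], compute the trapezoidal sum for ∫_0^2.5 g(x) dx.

-7

Subinterval widths: 0.5, 0.25, 1.75.
g(0) = 2, g(0.5) = 3, g(0.75) = 2.75, g(2.5) = -13.
On each subinterval the trapezoid contributes (Δx_i/2)·[g(x_{i-1}) + g(x_i)].
Sum = -7.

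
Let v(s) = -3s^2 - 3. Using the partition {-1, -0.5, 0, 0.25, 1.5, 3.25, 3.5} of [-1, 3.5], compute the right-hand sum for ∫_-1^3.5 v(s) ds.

-87

Subinterval widths: 0.5, 0.5, 0.25, 1.25, 1.75, 0.25.
Right endpoints: -0.5, 0, 0.25, 1.5, 3.25, 3.5.
v(-0.5) = -3.75, v(0) = -3, v(0.25) = -3.1875, v(1.5) = -9.75, v(3.25) = -34.6875, v(3.5) = -39.75.
Sum = Σ Δs_i · v(s_i).
Sum = -87.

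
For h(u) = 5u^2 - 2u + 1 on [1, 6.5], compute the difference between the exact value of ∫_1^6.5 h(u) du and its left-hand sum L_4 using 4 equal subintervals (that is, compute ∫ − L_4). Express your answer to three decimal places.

Exact integral: ∫_1^6.5 h(u) du ≈ 420.29167.
L_4 = 294.72265625.
Error ≈ 420.29167 − 294.72265625 ≈ 125.569.

125.569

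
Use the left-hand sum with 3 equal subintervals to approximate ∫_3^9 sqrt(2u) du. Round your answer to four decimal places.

18.7068

Δu = (9 − 3)/3 = 2.
Left endpoints: 3, 5, 7.
f(3) ≈ 2.4495, f(5) ≈ 3.1623, f(7) ≈ 3.7417.
Sum = Δu · [f(3) + f(5) + f(7)].
Sum ≈ 18.7068.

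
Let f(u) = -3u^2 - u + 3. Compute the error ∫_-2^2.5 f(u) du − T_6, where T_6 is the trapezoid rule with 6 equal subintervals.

Exact integral: ∫_-2^2.5 f(u) du = -11.25.
T_6 = -12.515625.
Error = -11.25 − (-12.515625) = 1.265625.

1.265625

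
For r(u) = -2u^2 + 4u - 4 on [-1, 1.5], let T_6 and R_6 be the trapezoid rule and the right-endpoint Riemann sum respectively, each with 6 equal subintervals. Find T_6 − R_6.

-1.5625

T_6 ≈ -10.56134.
R_6 ≈ -8.99884.
T_6 − R_6 = -1.5625.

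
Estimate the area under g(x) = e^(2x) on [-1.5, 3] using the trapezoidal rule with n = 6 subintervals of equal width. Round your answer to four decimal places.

238.1601

Δx = (3 − (-1.5))/6 = 0.75.
g(-1.5) ≈ 0.0498, g(-0.75) ≈ 0.2231, g(0) ≈ 1.0000, g(0.75) ≈ 4.4817, g(1.5) ≈ 20.0855, g(2.25) ≈ 90.0171, g(3) ≈ 403.4288.
T_6 = (Δx/2)·[g(x_0) + 2g(x_1) + ... + 2g(x_{5}) + g(x_6)].
Sum ≈ 238.1601.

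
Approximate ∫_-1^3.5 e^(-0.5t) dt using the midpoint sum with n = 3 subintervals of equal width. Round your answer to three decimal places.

Δt = (3.5 − (-1))/3 = 1.5.
Midpoints: -0.25, 1.25, 2.75.
f(-0.25) ≈ 1.133, f(1.25) ≈ 0.535, f(2.75) ≈ 0.253.
Sum = Δt · [f(-0.25) + f(1.25) + f(2.75)].
Sum ≈ 2.882.

2.882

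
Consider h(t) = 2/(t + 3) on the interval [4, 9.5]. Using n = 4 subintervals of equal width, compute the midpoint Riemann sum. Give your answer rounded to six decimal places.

1.157449

Δt = (9.5 − 4)/4 = 1.375.
Midpoints: 4.6875, 6.0625, 7.4375, 8.8125.
h(4.6875) = 32/123, h(6.0625) = 32/145, h(7.4375) = 32/167, h(8.8125) = 32/189.
Sum = Δt · [h(4.6875) + h(6.0625) + h(7.4375) + h(8.8125)].
Sum ≈ 1.157449.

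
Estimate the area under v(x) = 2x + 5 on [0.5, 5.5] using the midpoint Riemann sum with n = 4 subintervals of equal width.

Δx = (5.5 − 0.5)/4 = 1.25.
Midpoints: 1.125, 2.375, 3.625, 4.875.
v(1.125) = 7.25, v(2.375) = 9.75, v(3.625) = 12.25, v(4.875) = 14.75.
Sum = Δx · [v(1.125) + v(2.375) + v(3.625) + v(4.875)].
Sum = 55.

55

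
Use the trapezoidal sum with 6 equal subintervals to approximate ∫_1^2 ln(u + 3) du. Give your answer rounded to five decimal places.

1.50190

Δu = (2 − 1)/6 = 1/6.
f(1) ≈ 1.38629, f(7/6) ≈ 1.42712, f(4/3) ≈ 1.46634, f(1.5) ≈ 1.50408, f(5/3) ≈ 1.54045, f(11/6) ≈ 1.57554, f(2) ≈ 1.60944.
T_6 = (Δu/2)·[f(u_0) + 2f(u_1) + ... + 2f(u_{5}) + f(u_6)].
Sum ≈ 1.50190.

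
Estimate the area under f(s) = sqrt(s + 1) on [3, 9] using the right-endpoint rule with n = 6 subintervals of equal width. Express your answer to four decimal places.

Δs = (9 − 3)/6 = 1.
Right endpoints: 4, 5, 6, 7, 8, 9.
f(4) ≈ 2.2361, f(5) ≈ 2.4495, f(6) ≈ 2.6458, f(7) ≈ 2.8284, f(8) ≈ 3.0000, f(9) ≈ 3.1623.
Sum = Δs · [f(4) + f(5) + f(6) + ...].
Sum ≈ 16.3220.

16.3220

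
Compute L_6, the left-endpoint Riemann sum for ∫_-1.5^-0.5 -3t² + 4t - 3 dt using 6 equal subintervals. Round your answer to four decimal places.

Δt = (-0.5 − (-1.5))/6 = 1/6.
Left endpoints: -1.5, -4/3, -7/6, -1, -5/6, -2/3.
f(-1.5) = -15.75, f(-4/3) = -41/3, f(-7/6) = -11.75, f(-1) = -10, f(-5/6) = -101/12, f(-2/3) = -7.
Sum = Δt · [f(-1.5) + f(-4/3) + f(-7/6) + ...].
Sum ≈ -11.0972.

-11.0972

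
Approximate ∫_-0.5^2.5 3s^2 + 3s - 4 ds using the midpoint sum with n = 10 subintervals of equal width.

Δs = (2.5 − (-0.5))/10 = 0.3.
Midpoints: -0.35, -0.05, 0.25, 0.55, 0.85, 1.15, 1.45, 1.75, 2.05, 2.35.
f(-0.35) = -4.6825, f(-0.05) = -4.1425, f(0.25) = -3.0625, f(0.55) = -1.4425, f(0.85) = 0.7175, f(1.15) = 3.4175, f(1.45) = 6.6575, f(1.75) = 10.4375, f(2.05) = 14.7575, f(2.35) = 19.6175.
Sum = Δs · [f(-0.35) + f(-0.05) + f(0.25) + ...].
Sum = 12.6825.

12.6825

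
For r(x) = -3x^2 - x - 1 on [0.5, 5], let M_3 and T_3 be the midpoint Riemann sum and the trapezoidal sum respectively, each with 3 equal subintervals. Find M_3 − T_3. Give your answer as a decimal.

7.59375

M_3 = -139.21875.
T_3 = -146.8125.
M_3 − T_3 = 7.59375.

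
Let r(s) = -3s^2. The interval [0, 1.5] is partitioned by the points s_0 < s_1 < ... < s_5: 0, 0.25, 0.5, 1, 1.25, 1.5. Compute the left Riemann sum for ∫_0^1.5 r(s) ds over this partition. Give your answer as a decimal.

Subinterval widths: 0.25, 0.25, 0.5, 0.25, 0.25.
Left endpoints: 0, 0.25, 0.5, 1, 1.25.
r(0) = 0, r(0.25) = -0.1875, r(0.5) = -0.75, r(1) = -3, r(1.25) = -4.6875.
Sum = Σ Δs_i · r(s_i).
Sum = -2.34375.

-2.34375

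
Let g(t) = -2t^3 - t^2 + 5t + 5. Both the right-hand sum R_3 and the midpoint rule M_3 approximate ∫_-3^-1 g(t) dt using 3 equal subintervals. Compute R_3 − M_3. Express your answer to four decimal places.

-8.8889

R_3 ≈ 11.629630.
M_3 ≈ 20.518519.
R_3 − M_3 ≈ -8.8889.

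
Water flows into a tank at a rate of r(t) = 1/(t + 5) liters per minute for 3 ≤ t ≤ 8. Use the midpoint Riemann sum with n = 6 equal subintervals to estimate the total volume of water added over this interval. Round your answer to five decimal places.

Δt = (8 − 3)/6 = 5/6.
Midpoints: 41/12, 4.25, 61/12, 71/12, 6.75, 91/12.
r(41/12) = 12/101, r(4.25) = 4/37, r(61/12) = 12/121, r(71/12) = 12/131, r(6.75) = 4/47, r(91/12) = 12/151.
Sum = Δt · [r(41/12) + r(4.25) + r(61/12) + ...].
Sum ≈ 0.48523.

0.48523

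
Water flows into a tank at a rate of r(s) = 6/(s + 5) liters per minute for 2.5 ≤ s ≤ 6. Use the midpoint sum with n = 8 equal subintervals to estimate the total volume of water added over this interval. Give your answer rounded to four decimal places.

2.2975

Δs = (6 − 2.5)/8 = 0.4375.
Midpoints: 2.71875, 3.15625, 3.59375, 4.03125, 4.46875, 4.90625, 5.34375, 5.78125.
r(2.71875) = 192/247, r(3.15625) = 64/87, r(3.59375) = 192/275, r(4.03125) = 192/289, r(4.46875) = 64/101, r(4.90625) = 192/317, r(5.34375) = 192/331, r(5.78125) = 64/115.
Sum = Δs · [r(2.71875) + r(3.15625) + r(3.59375) + ...].
Sum ≈ 2.2975.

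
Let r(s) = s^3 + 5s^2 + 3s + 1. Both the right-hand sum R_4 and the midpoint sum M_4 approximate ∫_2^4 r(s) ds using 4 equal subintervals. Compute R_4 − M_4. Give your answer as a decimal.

R_4 = 205.
M_4 = 172.75.
R_4 − M_4 = 32.25.

32.25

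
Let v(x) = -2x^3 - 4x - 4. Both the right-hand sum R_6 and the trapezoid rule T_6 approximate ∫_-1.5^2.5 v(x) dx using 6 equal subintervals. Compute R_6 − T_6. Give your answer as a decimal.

-18

R_6 ≈ -59.8888889.
T_6 ≈ -41.8888889.
R_6 − T_6 = -18.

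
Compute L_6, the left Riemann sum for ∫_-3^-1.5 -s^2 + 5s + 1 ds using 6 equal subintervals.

-25.046875

Δs = (-1.5 − (-3))/6 = 0.25.
Left endpoints: -3, -2.75, -2.5, -2.25, -2, -1.75.
f(-3) = -23, f(-2.75) = -20.3125, f(-2.5) = -17.75, f(-2.25) = -15.3125, f(-2) = -13, f(-1.75) = -10.8125.
Sum = Δs · [f(-3) + f(-2.75) + f(-2.5) + ...].
Sum = -25.046875.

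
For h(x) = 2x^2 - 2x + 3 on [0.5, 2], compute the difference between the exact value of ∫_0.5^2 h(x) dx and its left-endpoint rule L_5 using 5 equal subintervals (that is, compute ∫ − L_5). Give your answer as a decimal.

0.63

Exact integral: ∫_0.5^2 h(x) dx = 6.
L_5 = 5.37.
Error = 6 − 5.37 = 0.63.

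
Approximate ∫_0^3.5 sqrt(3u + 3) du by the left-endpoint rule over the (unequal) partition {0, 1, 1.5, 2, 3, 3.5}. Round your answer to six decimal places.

9.058153

Subinterval widths: 1, 0.5, 0.5, 1, 0.5.
Left endpoints: 0, 1, 1.5, 2, 3.
f(0) ≈ 1.732051, f(1) ≈ 2.449490, f(1.5) ≈ 2.738613, f(2) ≈ 3.000000, f(3) ≈ 3.464102.
Sum = Σ Δu_i · f(u_i).
Sum ≈ 9.058153.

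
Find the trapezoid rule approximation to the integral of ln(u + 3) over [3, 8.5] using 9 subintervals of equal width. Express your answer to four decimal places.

11.8340

Δu = (8.5 − 3)/9 = 11/18.
f(3) ≈ 1.7918, f(65/18) ≈ 1.8888, f(38/9) ≈ 1.9772, f(29/6) ≈ 2.0584, f(49/9) ≈ 2.1335, f(109/18) ≈ 2.2034, f(20/3) ≈ 2.2687, f(131/18) ≈ 2.3300, f(71/9) ≈ 2.3877, f(8.5) ≈ 2.4423.
T_9 = (Δu/2)·[f(u_0) + 2f(u_1) + ... + 2f(u_{8}) + f(u_9)].
Sum ≈ 11.8340.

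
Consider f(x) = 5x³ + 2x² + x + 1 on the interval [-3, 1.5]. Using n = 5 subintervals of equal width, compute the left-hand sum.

Δx = (1.5 − (-3))/5 = 0.9.
Left endpoints: -3, -2.1, -1.2, -0.3, 0.6.
f(-3) = -119, f(-2.1) = -38.585, f(-1.2) = -5.96, f(-0.3) = 0.745, f(0.6) = 3.4.
Sum = Δx · [f(-3) + f(-2.1) + f(-1.2) + f(-0.3) + f(0.6)].
Sum = -143.46.

-143.46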